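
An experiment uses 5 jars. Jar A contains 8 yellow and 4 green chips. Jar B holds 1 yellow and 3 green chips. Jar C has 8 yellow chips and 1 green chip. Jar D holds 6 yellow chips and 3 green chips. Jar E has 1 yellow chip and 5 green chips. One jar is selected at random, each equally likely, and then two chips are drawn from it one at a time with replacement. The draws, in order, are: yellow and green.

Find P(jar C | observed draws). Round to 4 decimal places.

The likelihood of the observed sequence under each hypothesis: P(data | jar A) = (8/12)(4/12) = 0.22222; P(data | jar B) = (1/4)(3/4) = 0.1875; P(data | jar C) = (8/9)(1/9) = 0.098765; P(data | jar D) = (6/9)(3/9) = 0.22222; P(data | jar E) = (1/6)(5/6) = 0.13889.
Weighting by the prior gives 1/5 · 0.22222 = 0.044444, 1/5 · 0.1875 = 0.0375, 1/5 · 0.098765 = 0.019753, 1/5 · 0.22222 = 0.044444, 1/5 · 0.13889 = 0.027778; these sum to 0.17392.
By Bayes' rule, P(jar C | data) = (0.019753) / (0.17392) = 0.11358.

0.1136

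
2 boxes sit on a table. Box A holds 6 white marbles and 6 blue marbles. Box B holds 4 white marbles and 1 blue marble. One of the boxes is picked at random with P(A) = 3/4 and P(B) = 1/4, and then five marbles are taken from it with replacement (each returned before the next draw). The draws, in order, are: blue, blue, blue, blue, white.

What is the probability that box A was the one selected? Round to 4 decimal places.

The likelihood of the observed sequence under each hypothesis: P(data | box A) = (6/12)(6/12)(6/12)(6/12)(6/12) = 0.03125; P(data | box B) = (1/5)(1/5)(1/5)(1/5)(4/5) = 0.00128.
Multiplying each by its prior: 3/4 · 0.03125 = 0.023438, 1/4 · 0.00128 = 0.00032; with total 0.023758.
So P(box A | data) = (0.023438) / (0.023758) = 0.98653.

0.9865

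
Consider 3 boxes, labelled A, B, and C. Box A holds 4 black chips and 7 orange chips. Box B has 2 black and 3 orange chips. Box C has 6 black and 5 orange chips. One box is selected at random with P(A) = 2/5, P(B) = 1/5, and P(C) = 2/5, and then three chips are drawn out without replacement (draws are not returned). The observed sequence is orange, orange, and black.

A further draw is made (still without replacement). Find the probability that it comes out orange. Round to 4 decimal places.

0.5155

Compute the likelihood of the observed sequence for each case: P(data | box A) = (7/11)(6/10)(4/9) = 28/165; P(data | box B) = (3/5)(2/4)(2/3) = 1/5; P(data | box C) = (5/11)(4/10)(6/9) = 4/33.
The prior-weighted likelihoods are 2/5 · 28/165 = 56/825, 1/5 · 1/5 = 1/25, 2/5 · 4/33 = 8/165; summing to 43/275.
Dividing through by the total gives posterior P(box A | data) = 56/129, P(box B | data) = 11/43, P(box C | data) = 40/129.
So P(orange next | data) = Σ P(orange next | H) P(H | data) = (5/8)(56/129) + (1/2)(11/43) + (3/8)(40/129) = 133/258.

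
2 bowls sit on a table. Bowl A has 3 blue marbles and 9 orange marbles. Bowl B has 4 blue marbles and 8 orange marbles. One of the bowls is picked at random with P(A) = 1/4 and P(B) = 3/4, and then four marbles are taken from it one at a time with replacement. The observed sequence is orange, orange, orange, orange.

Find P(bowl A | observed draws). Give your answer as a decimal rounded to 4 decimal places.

0.3481

Compute the likelihood of the observed sequence for each case: P(data | bowl A) = (9/12)(9/12)(9/12)(9/12) = 0.31641; P(data | bowl B) = (8/12)(8/12)(8/12)(8/12) = 0.19753.
Weighting by the prior gives 1/4 · 0.31641 = 0.079102, 3/4 · 0.19753 = 0.14815; summing to 0.22725.
Therefore the posterior P(bowl A | data) = (0.079102) / (0.22725) = 0.34808.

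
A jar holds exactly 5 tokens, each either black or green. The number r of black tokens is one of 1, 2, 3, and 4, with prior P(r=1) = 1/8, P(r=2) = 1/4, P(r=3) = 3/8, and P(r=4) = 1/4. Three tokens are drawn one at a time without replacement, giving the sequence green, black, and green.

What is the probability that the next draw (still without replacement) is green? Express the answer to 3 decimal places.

0.444

Compute the likelihood of the observed sequence for each case: P(data | r = 1) = (4/5)(1/4)(3/3) = 1/5; P(data | r = 2) = (3/5)(2/4)(2/3) = 1/5; P(data | r = 3) = (2/5)(3/4)(1/3) = 1/10; P(data | r = 4) = (1/5)(4/4)(0/3) = 0.
The prior-weighted likelihoods are 1/8 · 1/5 = 1/40, 1/4 · 1/5 = 1/20, 3/8 · 1/10 = 3/80, 1/4 · 0 = 0; with total 9/80.
Dividing through by the total gives posterior P(r = 1 | data) = 2/9, P(r = 2 | data) = 4/9, P(r = 3 | data) = 1/3, P(r = 4 | data) = 0.
The predictive probability is P(green next | data) = (1)(2/9) + (1/2)(4/9) + (0)(1/3) = 4/9.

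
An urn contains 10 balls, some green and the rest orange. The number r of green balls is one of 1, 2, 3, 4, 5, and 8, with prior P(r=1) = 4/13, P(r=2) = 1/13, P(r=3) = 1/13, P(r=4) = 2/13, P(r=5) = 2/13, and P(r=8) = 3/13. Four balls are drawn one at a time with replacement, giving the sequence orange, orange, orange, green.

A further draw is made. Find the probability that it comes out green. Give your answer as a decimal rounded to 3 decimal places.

0.280

For each hypothesis, P(data | H) works out to: P(data | r = 1) = (9/10)(9/10)(9/10)(1/10) = 0.0729; P(data | r = 2) = (8/10)(8/10)(8/10)(2/10) = 0.1024; P(data | r = 3) = (7/10)(7/10)(7/10)(3/10) = 0.1029; P(data | r = 4) = (6/10)(6/10)(6/10)(4/10) = 0.0864; P(data | r = 5) = (5/10)(5/10)(5/10)(5/10) = 0.0625; P(data | r = 8) = (2/10)(2/10)(2/10)(8/10) = 0.0064.
Multiplying each by its prior: 4/13 · 0.0729 = 0.022431, 1/13 · 0.1024 = 0.0078769, 1/13 · 0.1029 = 0.0079154, 2/13 · 0.0864 = 0.013292, 2/13 · 0.0625 = 0.0096154, 3/13 · 0.0064 = 0.0014769; summing to 0.062608.
Dividing through by the total gives posterior P(r = 1 | data) = 0.35827, P(r = 2 | data) = 0.12581, P(r = 3 | data) = 0.12643, P(r = 4 | data) = 0.21231, P(r = 5 | data) = 0.15358, P(r = 8 | data) = 0.02359.
Averaging over the posterior, P(green next | data) = (1/10)(0.35827) + (1/5)(0.12581) + (3/10)(0.12643) + (2/5)(0.21231) + (1/2)(0.15358) + (4/5)(0.02359) = 0.27951.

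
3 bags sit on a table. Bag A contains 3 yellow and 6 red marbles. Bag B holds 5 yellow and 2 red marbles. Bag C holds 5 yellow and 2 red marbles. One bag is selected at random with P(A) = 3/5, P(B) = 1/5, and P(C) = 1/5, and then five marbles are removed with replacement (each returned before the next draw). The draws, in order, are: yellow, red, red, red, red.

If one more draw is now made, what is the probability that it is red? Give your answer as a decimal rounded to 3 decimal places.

Compute the likelihood of the observed sequence for each case: P(data | bag A) = (3/9)(6/9)(6/9)(6/9)(6/9) = 0.065844; P(data | bag B) = (5/7)(2/7)(2/7)(2/7)(2/7) = 0.0047599; P(data | bag C) = (5/7)(2/7)(2/7)(2/7)(2/7) = 0.0047599.
The prior-weighted likelihoods are 3/5 · 0.065844 = 0.039506, 1/5 · 0.0047599 = 0.00095198, 1/5 · 0.0047599 = 0.00095198; these sum to 0.04141.
Normalising, the posterior is P(bag A | data) = 0.95402, P(bag B | data) = 0.022989, P(bag C | data) = 0.022989.
Averaging over the posterior, P(red next | data) = (2/3)(0.95402) + (2/7)(0.022989) + (2/7)(0.022989) = 0.64915.

0.649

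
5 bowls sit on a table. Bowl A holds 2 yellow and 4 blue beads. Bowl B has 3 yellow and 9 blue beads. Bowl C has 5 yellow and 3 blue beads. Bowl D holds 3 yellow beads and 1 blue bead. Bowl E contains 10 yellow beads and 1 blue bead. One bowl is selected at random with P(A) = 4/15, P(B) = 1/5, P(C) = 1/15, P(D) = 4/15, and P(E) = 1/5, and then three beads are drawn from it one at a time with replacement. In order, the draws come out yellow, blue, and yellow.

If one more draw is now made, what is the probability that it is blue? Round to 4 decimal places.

For each hypothesis, P(data | H) works out to: P(data | bowl A) = (2/6)(4/6)(2/6) = 0.074074; P(data | bowl B) = (3/12)(9/12)(3/12) = 0.046875; P(data | bowl C) = (5/8)(3/8)(5/8) = 0.14648; P(data | bowl D) = (3/4)(1/4)(3/4) = 0.14062; P(data | bowl E) = (10/11)(1/11)(10/11) = 0.075131.
Weighting by the prior gives 4/15 · 0.074074 = 0.019753, 1/5 · 0.046875 = 0.009375, 1/15 · 0.14648 = 0.0097656, 4/15 · 0.14062 = 0.0375, 1/5 · 0.075131 = 0.015026; these sum to 0.09142.
Dividing through by the total gives posterior P(bowl A | data) = 0.21607, P(bowl B | data) = 0.10255, P(bowl C | data) = 0.10682, P(bowl D | data) = 0.41019, P(bowl E | data) = 0.16437.
So P(blue next | data) = Σ P(blue next | H) P(H | data) = (2/3)(0.21607) + (3/4)(0.10255) + (3/8)(0.10682) + (1/4)(0.41019) + (1/11)(0.16437) = 0.37851.

0.3785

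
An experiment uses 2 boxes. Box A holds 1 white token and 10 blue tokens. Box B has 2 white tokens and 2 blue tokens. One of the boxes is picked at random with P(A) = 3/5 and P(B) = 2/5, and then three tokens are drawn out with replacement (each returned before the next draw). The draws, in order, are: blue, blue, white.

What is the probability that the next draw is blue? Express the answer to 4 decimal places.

0.6940

Compute the likelihood of the observed sequence for each case: P(data | box A) = (10/11)(10/11)(1/11) = 0.075131; P(data | box B) = (2/4)(2/4)(2/4) = 0.125.
The prior-weighted likelihoods are 3/5 · 0.075131 = 0.045079, 2/5 · 0.125 = 0.05; with total 0.095079.
Dividing through by the total gives posterior P(box A | data) = 0.47412, P(box B | data) = 0.52588.
The predictive probability is P(blue next | data) = (10/11)(0.47412) + (1/2)(0.52588) = 0.69396.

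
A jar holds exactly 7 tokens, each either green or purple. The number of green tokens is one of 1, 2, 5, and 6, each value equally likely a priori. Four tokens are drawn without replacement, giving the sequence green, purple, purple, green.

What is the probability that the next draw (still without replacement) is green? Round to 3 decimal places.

Compute the likelihood of the observed sequence for each case: P(data | r = 1) = (1/7)(6/6)(5/5)(0/4) = 0; P(data | r = 2) = (2/7)(5/6)(4/5)(1/4) = 1/21; P(data | r = 5) = (5/7)(2/6)(1/5)(4/4) = 1/21; P(data | r = 6) = (6/7)(1/6)(0/5) = 0.
Multiplying each by its prior: 1/4 · 0 = 0, 1/4 · 1/21 = 1/84, 1/4 · 1/21 = 1/84, 1/4 · 0 = 0; summing to 1/42.
Dividing through by the total gives posterior P(r = 1 | data) = 0, P(r = 2 | data) = 1/2, P(r = 5 | data) = 1/2, P(r = 6 | data) = 0.
Averaging over the posterior, P(green next | data) = (0)(1/2) + (1)(1/2) = 1/2.

0.500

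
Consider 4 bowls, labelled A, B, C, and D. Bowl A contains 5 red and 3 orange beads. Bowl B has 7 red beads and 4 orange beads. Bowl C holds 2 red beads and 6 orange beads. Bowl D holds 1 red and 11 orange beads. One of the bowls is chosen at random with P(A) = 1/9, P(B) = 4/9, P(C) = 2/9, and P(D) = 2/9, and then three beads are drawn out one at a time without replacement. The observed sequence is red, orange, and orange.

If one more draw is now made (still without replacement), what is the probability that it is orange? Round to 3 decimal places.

Under each hypothesis, the probability of the observed sequence is: P(data | bowl A) = (5/8)(3/7)(2/6) = 0.089286; P(data | bowl B) = (7/11)(4/10)(3/9) = 0.084848; P(data | bowl C) = (2/8)(6/7)(5/6) = 0.17857; P(data | bowl D) = (1/12)(11/11)(10/10) = 0.083333.
Multiplying each by its prior: 1/9 · 0.089286 = 0.0099206, 4/9 · 0.084848 = 0.03771, 2/9 · 0.17857 = 0.039683, 2/9 · 0.083333 = 0.018519; summing to 0.10583.
The posterior is then P(bowl A | data) = 0.093739, P(bowl B | data) = 0.35632, P(bowl C | data) = 0.37496, P(bowl D | data) = 0.17498.
The predictive probability is P(orange next | data) = (1/5)(0.093739) + (1/4)(0.35632) + (4/5)(0.37496) + (1)(0.17498) = 0.58277.

0.583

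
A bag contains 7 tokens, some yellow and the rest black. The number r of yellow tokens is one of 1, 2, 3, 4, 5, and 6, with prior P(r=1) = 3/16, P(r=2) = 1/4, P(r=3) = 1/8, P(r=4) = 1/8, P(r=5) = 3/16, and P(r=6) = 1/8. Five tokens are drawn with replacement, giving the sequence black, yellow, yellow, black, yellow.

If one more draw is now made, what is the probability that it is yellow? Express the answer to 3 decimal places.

0.559

The likelihood of the observed sequence under each hypothesis: P(data | r = 1) = (6/7)(1/7)(1/7)(6/7)(1/7) = 0.002142; P(data | r = 2) = (5/7)(2/7)(2/7)(5/7)(2/7) = 0.0119; P(data | r = 3) = (4/7)(3/7)(3/7)(4/7)(3/7) = 0.025704; P(data | r = 4) = (3/7)(4/7)(4/7)(3/7)(4/7) = 0.034271; P(data | r = 5) = (2/7)(5/7)(5/7)(2/7)(5/7) = 0.02975; P(data | r = 6) = (1/7)(6/7)(6/7)(1/7)(6/7) = 0.012852.
Weighting by the prior gives 3/16 · 0.002142 = 0.00040162, 1/4 · 0.0119 = 0.002975, 1/8 · 0.025704 = 0.0032129, 1/8 · 0.034271 = 0.0042839, 3/16 · 0.02975 = 0.005578, 1/8 · 0.012852 = 0.0016065; these sum to 0.018058.
The posterior is then P(r = 1 | data) = 0.022241, P(r = 2 | data) = 0.16474, P(r = 3 | data) = 0.17792, P(r = 4 | data) = 0.23723, P(r = 5 | data) = 0.3089, P(r = 6 | data) = 0.088962.
So P(yellow next | data) = Σ P(yellow next | H) P(H | data) = (1/7)(0.022241) + (2/7)(0.16474) + (3/7)(0.17792) + (4/7)(0.23723) + (5/7)(0.3089) + (6/7)(0.088962) = 0.55896.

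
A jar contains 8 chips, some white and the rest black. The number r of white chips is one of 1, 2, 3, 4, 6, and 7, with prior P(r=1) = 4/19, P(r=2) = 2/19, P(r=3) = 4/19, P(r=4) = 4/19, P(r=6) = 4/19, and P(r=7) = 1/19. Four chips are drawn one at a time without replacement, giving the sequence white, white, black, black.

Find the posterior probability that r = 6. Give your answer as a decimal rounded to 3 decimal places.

0.169

Compute the likelihood of the observed sequence for each case: P(data | r = 1) = (1/8)(0/7) = 0; P(data | r = 2) = (2/8)(1/7)(6/6)(5/5) = 0.035714; P(data | r = 3) = (3/8)(2/7)(5/6)(4/5) = 0.071429; P(data | r = 4) = (4/8)(3/7)(4/6)(3/5) = 0.085714; P(data | r = 6) = (6/8)(5/7)(2/6)(1/5) = 0.035714; P(data | r = 7) = (7/8)(6/7)(1/6)(0/5) = 0.
Multiplying each by its prior: 4/19 · 0 = 0, 2/19 · 0.035714 = 0.0037594, 4/19 · 0.071429 = 0.015038, 4/19 · 0.085714 = 0.018045, 4/19 · 0.035714 = 0.0075188, 1/19 · 0 = 0; summing to 0.044361.
So P(r = 6 | data) = (0.0075188) / (0.044361) = 0.16949.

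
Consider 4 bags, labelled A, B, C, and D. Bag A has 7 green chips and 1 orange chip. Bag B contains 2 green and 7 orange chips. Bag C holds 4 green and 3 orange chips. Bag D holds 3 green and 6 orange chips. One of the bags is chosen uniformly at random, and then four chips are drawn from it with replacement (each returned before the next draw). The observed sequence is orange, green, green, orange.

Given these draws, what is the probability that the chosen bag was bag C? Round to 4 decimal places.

For each hypothesis, P(data | H) works out to: P(data | bag A) = (1/8)(7/8)(7/8)(1/8) = 0.011963; P(data | bag B) = (7/9)(2/9)(2/9)(7/9) = 0.029873; P(data | bag C) = (3/7)(4/7)(4/7)(3/7) = 0.059975; P(data | bag D) = (6/9)(3/9)(3/9)(6/9) = 0.049383.
Weighting by the prior gives 1/4 · 0.011963 = 0.0029907, 1/4 · 0.029873 = 0.0074684, 1/4 · 0.059975 = 0.014994, 1/4 · 0.049383 = 0.012346; these sum to 0.037799.
So P(bag C | data) = (0.014994) / (0.037799) = 0.39668.

0.3967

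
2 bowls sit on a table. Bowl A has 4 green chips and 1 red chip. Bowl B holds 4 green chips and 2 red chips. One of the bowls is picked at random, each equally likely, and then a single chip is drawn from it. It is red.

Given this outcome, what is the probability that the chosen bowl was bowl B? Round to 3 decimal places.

0.625

Under each hypothesis, the probability of this draw is: P(data | bowl A) = (1/5) = 1/5; P(data | bowl B) = (2/6) = 1/3.
Multiplying each by its prior: 1/2 · 1/5 = 1/10, 1/2 · 1/3 = 1/6; these sum to 4/15.
So P(bowl B | data) = (1/6) / (4/15) = 5/8.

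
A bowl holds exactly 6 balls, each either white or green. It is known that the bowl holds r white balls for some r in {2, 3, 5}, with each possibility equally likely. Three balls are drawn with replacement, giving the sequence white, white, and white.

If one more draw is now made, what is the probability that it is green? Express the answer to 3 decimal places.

0.248

Under each hypothesis, the probability of the observed sequence is: P(data | r = 2) = (2/6)(2/6)(2/6) = 1/27; P(data | r = 3) = (3/6)(3/6)(3/6) = 1/8; P(data | r = 5) = (5/6)(5/6)(5/6) = 125/216.
Multiplying each by its prior: 1/3 · 1/27 = 1/81, 1/3 · 1/8 = 1/24, 1/3 · 125/216 = 125/648; these sum to 20/81.
Normalising, the posterior is P(r = 2 | data) = 1/20, P(r = 3 | data) = 27/160, P(r = 5 | data) = 25/32.
So P(green next | data) = Σ P(green next | H) P(H | data) = (2/3)(1/20) + (1/2)(27/160) + (1/6)(25/32) = 119/480.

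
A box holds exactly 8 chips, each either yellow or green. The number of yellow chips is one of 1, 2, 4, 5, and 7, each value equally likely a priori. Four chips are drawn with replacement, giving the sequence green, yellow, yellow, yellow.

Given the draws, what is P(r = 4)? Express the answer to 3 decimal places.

The likelihood of the observed sequence under each hypothesis: P(data | r = 1) = (7/8)(1/8)(1/8)(1/8) = 0.001709; P(data | r = 2) = (6/8)(2/8)(2/8)(2/8) = 0.011719; P(data | r = 4) = (4/8)(4/8)(4/8)(4/8) = 0.0625; P(data | r = 5) = (3/8)(5/8)(5/8)(5/8) = 0.091553; P(data | r = 7) = (1/8)(7/8)(7/8)(7/8) = 0.08374.
Weighting by the prior gives 1/5 · 0.001709 = 0.0003418, 1/5 · 0.011719 = 0.0023437, 1/5 · 0.0625 = 0.0125, 1/5 · 0.091553 = 0.018311, 1/5 · 0.08374 = 0.016748; summing to 0.050244.
Therefore the posterior P(r = 4 | data) = (0.0125) / (0.050244) = 0.24879.

0.249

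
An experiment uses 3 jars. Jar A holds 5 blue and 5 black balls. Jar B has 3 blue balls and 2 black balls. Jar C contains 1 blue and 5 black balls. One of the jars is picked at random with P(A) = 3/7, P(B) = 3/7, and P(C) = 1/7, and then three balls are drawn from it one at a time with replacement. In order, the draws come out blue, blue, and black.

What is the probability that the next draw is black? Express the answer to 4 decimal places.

0.4573

For each hypothesis, P(data | H) works out to: P(data | jar A) = (5/10)(5/10)(5/10) = 0.125; P(data | jar B) = (3/5)(3/5)(2/5) = 0.144; P(data | jar C) = (1/6)(1/6)(5/6) = 0.023148.
Multiplying each by its prior: 3/7 · 0.125 = 0.053571, 3/7 · 0.144 = 0.061714, 1/7 · 0.023148 = 0.0033069; these sum to 0.11859.
Dividing through by the total gives posterior P(jar A | data) = 0.45173, P(jar B | data) = 0.52039, P(jar C | data) = 0.027884.
So P(black next | data) = Σ P(black next | H) P(H | data) = (1/2)(0.45173) + (2/5)(0.52039) + (5/6)(0.027884) = 0.45726.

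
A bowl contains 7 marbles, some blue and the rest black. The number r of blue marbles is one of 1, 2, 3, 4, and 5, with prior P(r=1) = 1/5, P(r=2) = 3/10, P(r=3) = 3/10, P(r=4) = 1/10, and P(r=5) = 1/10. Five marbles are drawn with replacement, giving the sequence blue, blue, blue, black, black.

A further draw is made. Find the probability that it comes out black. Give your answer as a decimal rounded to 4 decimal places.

The likelihood of the observed sequence under each hypothesis: P(data | r = 1) = (1/7)(1/7)(1/7)(6/7)(6/7) = 0.002142; P(data | r = 2) = (2/7)(2/7)(2/7)(5/7)(5/7) = 0.0119; P(data | r = 3) = (3/7)(3/7)(3/7)(4/7)(4/7) = 0.025704; P(data | r = 4) = (4/7)(4/7)(4/7)(3/7)(3/7) = 0.034271; P(data | r = 5) = (5/7)(5/7)(5/7)(2/7)(2/7) = 0.02975.
The prior-weighted likelihoods are 1/5 · 0.002142 = 0.00042839, 3/10 · 0.0119 = 0.0035699, 3/10 · 0.025704 = 0.0077111, 1/10 · 0.034271 = 0.0034271, 1/10 · 0.02975 = 0.002975; summing to 0.018112.
The posterior is then P(r = 1 | data) = 0.023653, P(r = 2 | data) = 0.19711, P(r = 3 | data) = 0.42576, P(r = 4 | data) = 0.18922, P(r = 5 | data) = 0.16426.
So P(black next | data) = Σ P(black next | H) P(H | data) = (6/7)(0.023653) + (5/7)(0.19711) + (4/7)(0.42576) + (3/7)(0.18922) + (2/7)(0.16426) = 0.53238.

0.5324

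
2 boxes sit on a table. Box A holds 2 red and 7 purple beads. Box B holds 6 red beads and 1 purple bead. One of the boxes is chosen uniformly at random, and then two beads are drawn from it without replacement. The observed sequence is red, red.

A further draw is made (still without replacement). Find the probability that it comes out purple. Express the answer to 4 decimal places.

0.2299

The likelihood of the observed sequence under each hypothesis: P(data | box A) = (2/9)(1/8) = 1/36; P(data | box B) = (6/7)(5/6) = 5/7.
Multiplying each by its prior: 1/2 · 1/36 = 1/72, 1/2 · 5/7 = 5/14; summing to 187/504.
The posterior is then P(box A | data) = 7/187, P(box B | data) = 180/187.
The predictive probability is P(purple next | data) = (1)(7/187) + (1/5)(180/187) = 43/187.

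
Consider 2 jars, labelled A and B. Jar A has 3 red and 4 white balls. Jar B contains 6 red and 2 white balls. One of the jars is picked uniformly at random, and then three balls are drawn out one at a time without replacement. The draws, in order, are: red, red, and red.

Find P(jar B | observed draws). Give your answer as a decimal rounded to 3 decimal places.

For each hypothesis, P(data | H) works out to: P(data | jar A) = (3/7)(2/6)(1/5) = 1/35; P(data | jar B) = (6/8)(5/7)(4/6) = 5/14.
The prior-weighted likelihoods are 1/2 · 1/35 = 1/70, 1/2 · 5/14 = 5/28; these sum to 27/140.
So P(jar B | data) = (5/28) / (27/140) = 25/27.

0.926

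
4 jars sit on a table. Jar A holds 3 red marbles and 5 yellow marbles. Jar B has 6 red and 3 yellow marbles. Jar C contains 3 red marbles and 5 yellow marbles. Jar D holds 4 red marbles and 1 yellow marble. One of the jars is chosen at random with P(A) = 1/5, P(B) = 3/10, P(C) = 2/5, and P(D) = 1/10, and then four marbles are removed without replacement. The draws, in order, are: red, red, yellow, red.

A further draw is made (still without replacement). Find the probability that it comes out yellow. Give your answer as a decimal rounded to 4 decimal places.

For each hypothesis, P(data | H) works out to: P(data | jar A) = (3/8)(2/7)(5/6)(1/5) = 0.017857; P(data | jar B) = (6/9)(5/8)(3/7)(4/6) = 0.11905; P(data | jar C) = (3/8)(2/7)(5/6)(1/5) = 0.017857; P(data | jar D) = (4/5)(3/4)(1/3)(2/2) = 0.2.
Weighting by the prior gives 1/5 · 0.017857 = 0.0035714, 3/10 · 0.11905 = 0.035714, 2/5 · 0.017857 = 0.0071429, 1/10 · 0.2 = 0.02; summing to 0.066429.
The posterior is then P(jar A | data) = 0.053763, P(jar B | data) = 0.53763, P(jar C | data) = 0.10753, P(jar D | data) = 0.30108.
The predictive probability is P(yellow next | data) = (1)(0.053763) + (2/5)(0.53763) + (1)(0.10753) + (0)(0.30108) = 0.37634.

0.3763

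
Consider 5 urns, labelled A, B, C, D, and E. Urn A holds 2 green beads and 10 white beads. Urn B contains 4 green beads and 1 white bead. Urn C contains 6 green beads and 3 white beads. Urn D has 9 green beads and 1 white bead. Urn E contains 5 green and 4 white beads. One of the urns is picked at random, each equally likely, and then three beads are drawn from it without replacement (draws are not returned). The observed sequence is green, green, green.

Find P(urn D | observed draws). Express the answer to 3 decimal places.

For each hypothesis, P(data | H) works out to: P(data | urn A) = (2/12)(1/11)(0/10) = 0; P(data | urn B) = (4/5)(3/4)(2/3) = 2/5; P(data | urn C) = (6/9)(5/8)(4/7) = 5/21; P(data | urn D) = (9/10)(8/9)(7/8) = 7/10; P(data | urn E) = (5/9)(4/8)(3/7) = 5/42.
Weighting by the prior gives 1/5 · 0 = 0, 1/5 · 2/5 = 2/25, 1/5 · 5/21 = 1/21, 1/5 · 7/10 = 7/50, 1/5 · 5/42 = 1/42; with total 51/175.
By Bayes' rule, P(urn D | data) = (7/50) / (51/175) = 49/102.

0.480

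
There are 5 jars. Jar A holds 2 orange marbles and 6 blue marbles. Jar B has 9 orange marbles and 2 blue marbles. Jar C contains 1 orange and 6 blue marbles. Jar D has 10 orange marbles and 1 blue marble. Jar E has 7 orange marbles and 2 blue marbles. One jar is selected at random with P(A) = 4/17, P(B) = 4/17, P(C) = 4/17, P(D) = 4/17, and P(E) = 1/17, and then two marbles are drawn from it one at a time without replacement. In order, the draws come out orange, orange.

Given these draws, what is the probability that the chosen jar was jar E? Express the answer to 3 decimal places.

The likelihood of the observed sequence under each hypothesis: P(data | jar A) = (2/8)(1/7) = 0.035714; P(data | jar B) = (9/11)(8/10) = 0.65455; P(data | jar C) = (1/7)(0/6) = 0; P(data | jar D) = (10/11)(9/10) = 0.81818; P(data | jar E) = (7/9)(6/8) = 0.58333.
The prior-weighted likelihoods are 4/17 · 0.035714 = 0.0084034, 4/17 · 0.65455 = 0.15401, 4/17 · 0 = 0, 4/17 · 0.81818 = 0.19251, 1/17 · 0.58333 = 0.034314; summing to 0.38924.
So P(jar E | data) = (0.034314) / (0.38924) = 0.088155.

0.088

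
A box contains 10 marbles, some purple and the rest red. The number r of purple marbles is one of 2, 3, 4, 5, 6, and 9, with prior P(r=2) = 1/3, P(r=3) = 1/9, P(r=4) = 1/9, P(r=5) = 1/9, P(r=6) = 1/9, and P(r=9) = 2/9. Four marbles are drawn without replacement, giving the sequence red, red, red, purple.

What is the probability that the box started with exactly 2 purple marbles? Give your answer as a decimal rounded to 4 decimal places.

0.5647

Under each hypothesis, the probability of the observed sequence is: P(data | r = 2) = (8/10)(7/9)(6/8)(2/7) = 2/15; P(data | r = 3) = (7/10)(6/9)(5/8)(3/7) = 1/8; P(data | r = 4) = (6/10)(5/9)(4/8)(4/7) = 2/21; P(data | r = 5) = (5/10)(4/9)(3/8)(5/7) = 5/84; P(data | r = 6) = (4/10)(3/9)(2/8)(6/7) = 1/35; P(data | r = 9) = (1/10)(0/9) = 0.
Weighting by the prior gives 1/3 · 2/15 = 2/45, 1/9 · 1/8 = 1/72, 1/9 · 2/21 = 2/189, 1/9 · 5/84 = 5/756, 1/9 · 1/35 = 1/315, 2/9 · 0 = 0; these sum to 17/216.
Hence P(r = 2 | data) = (2/45) / (17/216) = 48/85.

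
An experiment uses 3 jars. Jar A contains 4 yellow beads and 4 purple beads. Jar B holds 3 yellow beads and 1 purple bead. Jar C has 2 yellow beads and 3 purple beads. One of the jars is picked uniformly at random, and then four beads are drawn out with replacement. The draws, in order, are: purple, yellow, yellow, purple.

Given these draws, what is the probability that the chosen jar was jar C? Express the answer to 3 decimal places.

Compute the likelihood of the observed sequence for each case: P(data | jar A) = (4/8)(4/8)(4/8)(4/8) = 0.0625; P(data | jar B) = (1/4)(3/4)(3/4)(1/4) = 0.035156; P(data | jar C) = (3/5)(2/5)(2/5)(3/5) = 0.0576.
The prior-weighted likelihoods are 1/3 · 0.0625 = 0.020833, 1/3 · 0.035156 = 0.011719, 1/3 · 0.0576 = 0.0192; summing to 0.051752.
Hence P(jar C | data) = (0.0192) / (0.051752) = 0.371.

0.371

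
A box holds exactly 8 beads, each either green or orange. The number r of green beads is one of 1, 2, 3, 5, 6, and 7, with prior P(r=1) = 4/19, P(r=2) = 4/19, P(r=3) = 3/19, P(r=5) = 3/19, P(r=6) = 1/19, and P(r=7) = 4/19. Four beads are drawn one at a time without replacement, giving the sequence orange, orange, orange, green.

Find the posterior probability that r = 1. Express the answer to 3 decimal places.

Compute the likelihood of the observed sequence for each case: P(data | r = 1) = (7/8)(6/7)(5/6)(1/5) = 0.125; P(data | r = 2) = (6/8)(5/7)(4/6)(2/5) = 0.14286; P(data | r = 3) = (5/8)(4/7)(3/6)(3/5) = 0.10714; P(data | r = 5) = (3/8)(2/7)(1/6)(5/5) = 0.017857; P(data | r = 6) = (2/8)(1/7)(0/6) = 0; P(data | r = 7) = (1/8)(0/7) = 0.
Multiplying each by its prior: 4/19 · 0.125 = 0.026316, 4/19 · 0.14286 = 0.030075, 3/19 · 0.10714 = 0.016917, 3/19 · 0.017857 = 0.0028195, 1/19 · 0 = 0, 4/19 · 0 = 0; with total 0.076128.
Therefore the posterior P(r = 1 | data) = (0.026316) / (0.076128) = 0.34568.

0.346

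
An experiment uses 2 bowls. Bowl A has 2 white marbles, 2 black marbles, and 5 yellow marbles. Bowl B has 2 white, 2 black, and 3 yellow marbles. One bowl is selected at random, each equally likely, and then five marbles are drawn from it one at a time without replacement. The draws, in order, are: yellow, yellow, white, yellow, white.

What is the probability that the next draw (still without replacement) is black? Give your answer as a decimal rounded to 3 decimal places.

The likelihood of the observed sequence under each hypothesis: P(data | bowl A) = (5/9)(4/8)(2/7)(3/6)(1/5) = 1/126; P(data | bowl B) = (3/7)(2/6)(2/5)(1/4)(1/3) = 1/210.
Multiplying each by its prior: 1/2 · 1/126 = 1/252, 1/2 · 1/210 = 1/420; these sum to 2/315.
Normalising, the posterior is P(bowl A | data) = 5/8, P(bowl B | data) = 3/8.
The predictive probability is P(black next | data) = (1/2)(5/8) + (1)(3/8) = 11/16.

0.688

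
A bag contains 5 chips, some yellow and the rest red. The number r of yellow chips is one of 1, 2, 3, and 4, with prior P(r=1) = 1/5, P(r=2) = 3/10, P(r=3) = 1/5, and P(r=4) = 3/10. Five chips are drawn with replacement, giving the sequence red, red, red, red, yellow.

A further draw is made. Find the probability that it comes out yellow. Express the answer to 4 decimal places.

Compute the likelihood of the observed sequence for each case: P(data | r = 1) = (4/5)(4/5)(4/5)(4/5)(1/5) = 0.08192; P(data | r = 2) = (3/5)(3/5)(3/5)(3/5)(2/5) = 0.05184; P(data | r = 3) = (2/5)(2/5)(2/5)(2/5)(3/5) = 0.01536; P(data | r = 4) = (1/5)(1/5)(1/5)(1/5)(4/5) = 0.00128.
Weighting by the prior gives 1/5 · 0.08192 = 0.016384, 3/10 · 0.05184 = 0.015552, 1/5 · 0.01536 = 0.003072, 3/10 · 0.00128 = 0.000384; these sum to 0.035392.
Normalising, the posterior is P(r = 1 | data) = 0.46293, P(r = 2 | data) = 0.43942, P(r = 3 | data) = 0.086799, P(r = 4 | data) = 0.01085.
So P(yellow next | data) = Σ P(yellow next | H) P(H | data) = (1/5)(0.46293) + (2/5)(0.43942) + (3/5)(0.086799) + (4/5)(0.01085) = 0.32911.

0.3291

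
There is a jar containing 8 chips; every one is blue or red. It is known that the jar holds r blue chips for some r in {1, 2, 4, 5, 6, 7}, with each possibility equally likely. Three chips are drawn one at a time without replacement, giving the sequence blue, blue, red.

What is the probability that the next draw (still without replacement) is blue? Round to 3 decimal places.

0.654

Under each hypothesis, the probability of the observed sequence is: P(data | r = 1) = (1/8)(0/7) = 0; P(data | r = 2) = (2/8)(1/7)(6/6) = 1/28; P(data | r = 4) = (4/8)(3/7)(4/6) = 1/7; P(data | r = 5) = (5/8)(4/7)(3/6) = 5/28; P(data | r = 6) = (6/8)(5/7)(2/6) = 5/28; P(data | r = 7) = (7/8)(6/7)(1/6) = 1/8.
The prior-weighted likelihoods are 1/6 · 0 = 0, 1/6 · 1/28 = 1/168, 1/6 · 1/7 = 1/42, 1/6 · 5/28 = 5/168, 1/6 · 5/28 = 5/168, 1/6 · 1/8 = 1/48; with total 37/336.
Normalising, the posterior is P(r = 1 | data) = 0, P(r = 2 | data) = 2/37, P(r = 4 | data) = 8/37, P(r = 5 | data) = 10/37, P(r = 6 | data) = 10/37, P(r = 7 | data) = 7/37.
So P(blue next | data) = Σ P(blue next | H) P(H | data) = (0)(2/37) + (2/5)(8/37) + (3/5)(10/37) + (4/5)(10/37) + (1)(7/37) = 121/185.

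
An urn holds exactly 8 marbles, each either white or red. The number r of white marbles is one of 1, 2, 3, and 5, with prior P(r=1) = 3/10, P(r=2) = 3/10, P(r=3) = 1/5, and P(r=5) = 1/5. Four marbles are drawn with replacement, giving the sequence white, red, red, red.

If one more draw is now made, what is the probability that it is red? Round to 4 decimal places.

0.7302

For each hypothesis, P(data | H) works out to: P(data | r = 1) = (1/8)(7/8)(7/8)(7/8) = 0.08374; P(data | r = 2) = (2/8)(6/8)(6/8)(6/8) = 0.10547; P(data | r = 3) = (3/8)(5/8)(5/8)(5/8) = 0.091553; P(data | r = 5) = (5/8)(3/8)(3/8)(3/8) = 0.032959.
Multiplying each by its prior: 3/10 · 0.08374 = 0.025122, 3/10 · 0.10547 = 0.031641, 1/5 · 0.091553 = 0.018311, 1/5 · 0.032959 = 0.0065918; summing to 0.081665.
Normalising, the posterior is P(r = 1 | data) = 0.30762, P(r = 2 | data) = 0.38744, P(r = 3 | data) = 0.22422, P(r = 5 | data) = 0.080717.
The predictive probability is P(red next | data) = (7/8)(0.30762) + (3/4)(0.38744) + (5/8)(0.22422) + (3/8)(0.080717) = 0.73016.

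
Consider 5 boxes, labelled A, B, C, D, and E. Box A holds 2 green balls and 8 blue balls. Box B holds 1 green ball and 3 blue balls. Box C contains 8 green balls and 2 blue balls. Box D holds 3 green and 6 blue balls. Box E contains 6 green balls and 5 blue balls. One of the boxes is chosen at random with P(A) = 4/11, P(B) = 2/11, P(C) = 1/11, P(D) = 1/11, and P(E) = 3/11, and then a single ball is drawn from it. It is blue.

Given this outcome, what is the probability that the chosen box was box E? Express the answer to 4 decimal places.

0.1968

Compute the likelihood of this draw for each case: P(data | box A) = (8/10) = 0.8; P(data | box B) = (3/4) = 0.75; P(data | box C) = (2/10) = 0.2; P(data | box D) = (6/9) = 0.66667; P(data | box E) = (5/11) = 0.45455.
Multiplying each by its prior: 4/11 · 0.8 = 0.29091, 2/11 · 0.75 = 0.13636, 1/11 · 0.2 = 0.018182, 1/11 · 0.66667 = 0.060606, 3/11 · 0.45455 = 0.12397; summing to 0.63003.
Therefore the posterior P(box E | data) = (0.12397) / (0.63003) = 0.19676.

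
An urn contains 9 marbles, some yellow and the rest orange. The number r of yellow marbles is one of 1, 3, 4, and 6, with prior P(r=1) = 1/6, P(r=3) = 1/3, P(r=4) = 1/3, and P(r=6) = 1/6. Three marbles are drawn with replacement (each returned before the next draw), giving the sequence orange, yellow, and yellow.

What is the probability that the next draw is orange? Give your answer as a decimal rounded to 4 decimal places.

Under each hypothesis, the probability of the observed sequence is: P(data | r = 1) = (8/9)(1/9)(1/9) = 0.010974; P(data | r = 3) = (6/9)(3/9)(3/9) = 0.074074; P(data | r = 4) = (5/9)(4/9)(4/9) = 0.10974; P(data | r = 6) = (3/9)(6/9)(6/9) = 0.14815.
Multiplying each by its prior: 1/6 · 0.010974 = 0.001829, 1/3 · 0.074074 = 0.024691, 1/3 · 0.10974 = 0.03658, 1/6 · 0.14815 = 0.024691; summing to 0.087791.
Dividing through by the total gives posterior P(r = 1 | data) = 0.020833, P(r = 3 | data) = 0.28125, P(r = 4 | data) = 0.41667, P(r = 6 | data) = 0.28125.
So P(orange next | data) = Σ P(orange next | H) P(H | data) = (8/9)(0.020833) + (2/3)(0.28125) + (5/9)(0.41667) + (1/3)(0.28125) = 0.53125.

0.5313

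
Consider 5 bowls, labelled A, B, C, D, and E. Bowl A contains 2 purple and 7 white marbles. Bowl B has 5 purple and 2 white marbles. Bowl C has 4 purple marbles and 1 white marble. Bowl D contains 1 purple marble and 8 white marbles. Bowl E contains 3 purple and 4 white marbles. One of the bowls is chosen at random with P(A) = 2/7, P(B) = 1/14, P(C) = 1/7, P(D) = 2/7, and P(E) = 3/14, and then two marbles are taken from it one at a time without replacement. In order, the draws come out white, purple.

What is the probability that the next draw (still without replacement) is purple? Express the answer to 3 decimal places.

0.384

The likelihood of the observed sequence under each hypothesis: P(data | bowl A) = (7/9)(2/8) = 0.19444; P(data | bowl B) = (2/7)(5/6) = 0.2381; P(data | bowl C) = (1/5)(4/4) = 0.2; P(data | bowl D) = (8/9)(1/8) = 0.11111; P(data | bowl E) = (4/7)(3/6) = 0.28571.
Multiplying each by its prior: 2/7 · 0.19444 = 0.055556, 1/14 · 0.2381 = 0.017007, 1/7 · 0.2 = 0.028571, 2/7 · 0.11111 = 0.031746, 3/14 · 0.28571 = 0.061224; summing to 0.1941.
Normalising, the posterior is P(bowl A | data) = 0.28621, P(bowl B | data) = 0.087617, P(bowl C | data) = 0.1472, P(bowl D | data) = 0.16355, P(bowl E | data) = 0.31542.
So P(purple next | data) = Σ P(purple next | H) P(H | data) = (1/7)(0.28621) + (4/5)(0.087617) + (1)(0.1472) + (0)(0.16355) + (2/5)(0.31542) = 0.38435.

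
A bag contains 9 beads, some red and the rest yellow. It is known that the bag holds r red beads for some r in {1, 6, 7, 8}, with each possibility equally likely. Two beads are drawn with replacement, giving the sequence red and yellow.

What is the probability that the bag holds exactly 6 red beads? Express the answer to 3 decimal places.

Compute the likelihood of the observed sequence for each case: P(data | r = 1) = (1/9)(8/9) = 8/81; P(data | r = 6) = (6/9)(3/9) = 2/9; P(data | r = 7) = (7/9)(2/9) = 14/81; P(data | r = 8) = (8/9)(1/9) = 8/81.
Weighting by the prior gives 1/4 · 8/81 = 2/81, 1/4 · 2/9 = 1/18, 1/4 · 14/81 = 7/162, 1/4 · 8/81 = 2/81; with total 4/27.
Therefore the posterior P(r = 6 | data) = (1/18) / (4/27) = 3/8.

0.375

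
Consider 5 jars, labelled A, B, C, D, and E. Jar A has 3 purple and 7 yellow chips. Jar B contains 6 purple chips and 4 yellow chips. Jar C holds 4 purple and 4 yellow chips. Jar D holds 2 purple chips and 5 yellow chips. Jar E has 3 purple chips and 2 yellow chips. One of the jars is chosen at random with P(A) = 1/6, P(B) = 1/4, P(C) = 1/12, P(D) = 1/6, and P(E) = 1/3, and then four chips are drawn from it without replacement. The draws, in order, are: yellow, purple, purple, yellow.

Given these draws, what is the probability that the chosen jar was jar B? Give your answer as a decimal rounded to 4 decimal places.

0.2394

The likelihood of the observed sequence under each hypothesis: P(data | jar A) = (7/10)(3/9)(2/8)(6/7) = 1/20; P(data | jar B) = (4/10)(6/9)(5/8)(3/7) = 1/14; P(data | jar C) = (4/8)(4/7)(3/6)(3/5) = 3/35; P(data | jar D) = (5/7)(2/6)(1/5)(4/4) = 1/21; P(data | jar E) = (2/5)(3/4)(2/3)(1/2) = 1/10.
Weighting by the prior gives 1/6 · 1/20 = 1/120, 1/4 · 1/14 = 1/56, 1/12 · 3/35 = 1/140, 1/6 · 1/21 = 1/126, 1/3 · 1/10 = 1/30; summing to 47/630.
Hence P(jar B | data) = (1/56) / (47/630) = 45/188.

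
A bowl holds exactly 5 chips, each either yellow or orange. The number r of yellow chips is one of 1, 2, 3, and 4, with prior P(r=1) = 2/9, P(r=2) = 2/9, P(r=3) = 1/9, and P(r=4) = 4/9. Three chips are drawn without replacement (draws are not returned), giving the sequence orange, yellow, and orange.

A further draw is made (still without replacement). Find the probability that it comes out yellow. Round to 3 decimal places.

For each hypothesis, P(data | H) works out to: P(data | r = 1) = (4/5)(1/4)(3/3) = 1/5; P(data | r = 2) = (3/5)(2/4)(2/3) = 1/5; P(data | r = 3) = (2/5)(3/4)(1/3) = 1/10; P(data | r = 4) = (1/5)(4/4)(0/3) = 0.
Weighting by the prior gives 2/9 · 1/5 = 2/45, 2/9 · 1/5 = 2/45, 1/9 · 1/10 = 1/90, 4/9 · 0 = 0; these sum to 1/10.
Dividing through by the total gives posterior P(r = 1 | data) = 4/9, P(r = 2 | data) = 4/9, P(r = 3 | data) = 1/9, P(r = 4 | data) = 0.
So P(yellow next | data) = Σ P(yellow next | H) P(H | data) = (0)(4/9) + (1/2)(4/9) + (1)(1/9) = 1/3.

0.333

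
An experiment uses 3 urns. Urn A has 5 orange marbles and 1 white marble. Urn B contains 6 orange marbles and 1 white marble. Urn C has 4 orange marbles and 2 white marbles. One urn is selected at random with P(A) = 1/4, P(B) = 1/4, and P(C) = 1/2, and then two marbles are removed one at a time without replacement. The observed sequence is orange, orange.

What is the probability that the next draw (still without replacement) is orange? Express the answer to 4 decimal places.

For each hypothesis, P(data | H) works out to: P(data | urn A) = (5/6)(4/5) = 2/3; P(data | urn B) = (6/7)(5/6) = 5/7; P(data | urn C) = (4/6)(3/5) = 2/5.
Weighting by the prior gives 1/4 · 2/3 = 1/6, 1/4 · 5/7 = 5/28, 1/2 · 2/5 = 1/5; with total 229/420.
Normalising, the posterior is P(urn A | data) = 70/229, P(urn B | data) = 75/229, P(urn C | data) = 84/229.
Averaging over the posterior, P(orange next | data) = (3/4)(70/229) + (4/5)(75/229) + (1/2)(84/229) = 309/458.

0.6747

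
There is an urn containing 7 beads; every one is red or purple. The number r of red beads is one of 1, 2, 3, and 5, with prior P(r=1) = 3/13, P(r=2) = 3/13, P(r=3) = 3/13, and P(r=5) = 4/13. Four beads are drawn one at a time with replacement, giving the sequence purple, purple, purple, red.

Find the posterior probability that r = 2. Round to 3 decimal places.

The likelihood of the observed sequence under each hypothesis: P(data | r = 1) = (6/7)(6/7)(6/7)(1/7) = 0.089963; P(data | r = 2) = (5/7)(5/7)(5/7)(2/7) = 0.10412; P(data | r = 3) = (4/7)(4/7)(4/7)(3/7) = 0.079967; P(data | r = 5) = (2/7)(2/7)(2/7)(5/7) = 0.01666.
Multiplying each by its prior: 3/13 · 0.089963 = 0.020761, 3/13 · 0.10412 = 0.024028, 3/13 · 0.079967 = 0.018454, 4/13 · 0.01666 = 0.0051261; summing to 0.068369.
So P(r = 2 | data) = (0.024028) / (0.068369) = 0.35145.

0.351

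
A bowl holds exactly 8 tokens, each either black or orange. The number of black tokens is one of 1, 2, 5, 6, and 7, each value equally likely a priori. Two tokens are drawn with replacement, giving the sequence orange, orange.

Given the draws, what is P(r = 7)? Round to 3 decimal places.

0.010

Under each hypothesis, the probability of the observed sequence is: P(data | r = 1) = (7/8)(7/8) = 49/64; P(data | r = 2) = (6/8)(6/8) = 9/16; P(data | r = 5) = (3/8)(3/8) = 9/64; P(data | r = 6) = (2/8)(2/8) = 1/16; P(data | r = 7) = (1/8)(1/8) = 1/64.
Weighting by the prior gives 1/5 · 49/64 = 49/320, 1/5 · 9/16 = 9/80, 1/5 · 9/64 = 9/320, 1/5 · 1/16 = 1/80, 1/5 · 1/64 = 1/320; with total 99/320.
Therefore the posterior P(r = 7 | data) = (1/320) / (99/320) = 1/99.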